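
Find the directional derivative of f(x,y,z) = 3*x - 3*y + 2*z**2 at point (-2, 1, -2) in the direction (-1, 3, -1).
-4*sqrt(11)/11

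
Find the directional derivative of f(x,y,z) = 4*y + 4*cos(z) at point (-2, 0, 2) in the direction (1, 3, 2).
2*sqrt(14)*(3 - 2*sin(2))/7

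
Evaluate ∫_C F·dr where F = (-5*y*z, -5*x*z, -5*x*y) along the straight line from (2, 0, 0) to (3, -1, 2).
30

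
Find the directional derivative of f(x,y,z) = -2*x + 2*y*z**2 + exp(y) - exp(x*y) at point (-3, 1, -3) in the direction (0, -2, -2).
sqrt(2)*(-6*exp(3) - exp(4) - 3)*exp(-3)/2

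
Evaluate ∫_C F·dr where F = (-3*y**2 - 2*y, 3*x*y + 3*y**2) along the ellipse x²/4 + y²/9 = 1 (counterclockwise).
12*pi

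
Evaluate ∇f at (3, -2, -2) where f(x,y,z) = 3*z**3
(0, 0, 36)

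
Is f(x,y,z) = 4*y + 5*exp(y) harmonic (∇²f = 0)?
No, ∇²f = 5*exp(y)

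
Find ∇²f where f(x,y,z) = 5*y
0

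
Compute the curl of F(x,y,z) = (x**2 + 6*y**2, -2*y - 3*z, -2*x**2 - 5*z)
(3, 4*x, -12*y)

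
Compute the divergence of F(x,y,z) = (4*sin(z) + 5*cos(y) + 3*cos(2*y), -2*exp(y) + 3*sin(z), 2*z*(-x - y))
-2*x - 2*y - 2*exp(y)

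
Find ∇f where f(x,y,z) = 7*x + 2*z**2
(7, 0, 4*z)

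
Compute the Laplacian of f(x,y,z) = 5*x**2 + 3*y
10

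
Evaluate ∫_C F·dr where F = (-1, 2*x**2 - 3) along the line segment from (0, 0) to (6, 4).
78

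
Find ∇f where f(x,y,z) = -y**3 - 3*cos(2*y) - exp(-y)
(0, -3*y**2 + 6*sin(2*y) + exp(-y), 0)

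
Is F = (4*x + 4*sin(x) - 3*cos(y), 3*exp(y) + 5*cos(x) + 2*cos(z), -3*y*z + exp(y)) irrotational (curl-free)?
No, ∇×F = (-3*z + exp(y) + 2*sin(z), 0, -5*sin(x) - 3*sin(y))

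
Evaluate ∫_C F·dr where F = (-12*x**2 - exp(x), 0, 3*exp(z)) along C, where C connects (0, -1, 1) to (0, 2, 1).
0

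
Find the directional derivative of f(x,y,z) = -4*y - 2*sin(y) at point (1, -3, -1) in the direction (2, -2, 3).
4*sqrt(17)*(cos(3) + 2)/17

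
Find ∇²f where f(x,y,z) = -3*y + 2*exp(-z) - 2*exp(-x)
2*exp(-z) - 2*exp(-x)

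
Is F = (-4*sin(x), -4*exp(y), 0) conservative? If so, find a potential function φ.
Yes, F is conservative. φ = -4*exp(y) + 4*cos(x)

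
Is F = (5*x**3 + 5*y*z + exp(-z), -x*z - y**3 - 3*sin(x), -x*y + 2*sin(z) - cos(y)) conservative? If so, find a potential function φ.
No, ∇×F = (sin(y), 6*y - exp(-z), -6*z - 3*cos(x)) ≠ 0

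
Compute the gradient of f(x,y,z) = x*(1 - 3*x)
(1 - 6*x, 0, 0)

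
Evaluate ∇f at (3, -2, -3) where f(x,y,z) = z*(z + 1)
(0, 0, -5)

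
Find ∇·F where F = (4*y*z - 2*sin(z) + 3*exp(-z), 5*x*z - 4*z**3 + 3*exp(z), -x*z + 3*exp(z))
-x + 3*exp(z)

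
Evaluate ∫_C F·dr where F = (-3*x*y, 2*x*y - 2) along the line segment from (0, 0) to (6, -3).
150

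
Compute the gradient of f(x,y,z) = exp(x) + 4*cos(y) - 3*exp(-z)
(exp(x), -4*sin(y), 3*exp(-z))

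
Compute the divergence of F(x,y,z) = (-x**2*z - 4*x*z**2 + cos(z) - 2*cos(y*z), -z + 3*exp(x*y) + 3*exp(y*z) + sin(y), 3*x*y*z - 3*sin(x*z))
3*x*y - 2*x*z + 3*x*exp(x*y) - 3*x*cos(x*z) - 4*z**2 + 3*z*exp(y*z) + cos(y)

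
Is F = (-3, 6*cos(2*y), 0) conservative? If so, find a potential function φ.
Yes, F is conservative. φ = -3*x + 3*sin(2*y)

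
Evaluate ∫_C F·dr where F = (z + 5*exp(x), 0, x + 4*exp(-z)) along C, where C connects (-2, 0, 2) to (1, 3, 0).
(-1 + 5*exp(3))*exp(-2)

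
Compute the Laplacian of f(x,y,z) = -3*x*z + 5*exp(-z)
5*exp(-z)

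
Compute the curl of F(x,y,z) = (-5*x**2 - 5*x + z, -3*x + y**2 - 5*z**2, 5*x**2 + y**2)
(2*y + 10*z, 1 - 10*x, -3)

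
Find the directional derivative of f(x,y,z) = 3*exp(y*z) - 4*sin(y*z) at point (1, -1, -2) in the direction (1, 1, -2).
0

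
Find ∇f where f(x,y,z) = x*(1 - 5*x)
(1 - 10*x, 0, 0)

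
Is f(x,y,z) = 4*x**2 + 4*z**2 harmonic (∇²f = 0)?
No, ∇²f = 16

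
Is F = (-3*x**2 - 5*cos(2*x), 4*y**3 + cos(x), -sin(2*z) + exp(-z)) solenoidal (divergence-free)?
No, ∇·F = -6*x + 12*y**2 + 10*sin(2*x) - 2*cos(2*z) - exp(-z)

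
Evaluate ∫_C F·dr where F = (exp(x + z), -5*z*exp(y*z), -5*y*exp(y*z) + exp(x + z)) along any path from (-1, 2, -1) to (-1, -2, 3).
(-5 + 4*exp(4) + exp(8))*exp(-6)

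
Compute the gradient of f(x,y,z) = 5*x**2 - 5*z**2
(10*x, 0, -10*z)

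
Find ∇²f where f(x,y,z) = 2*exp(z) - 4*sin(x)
2*exp(z) + 4*sin(x)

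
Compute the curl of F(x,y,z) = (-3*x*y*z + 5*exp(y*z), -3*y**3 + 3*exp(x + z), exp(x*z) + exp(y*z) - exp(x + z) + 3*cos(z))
(z*exp(y*z) - 3*exp(x + z), -3*x*y + 5*y*exp(y*z) - z*exp(x*z) + exp(x + z), 3*x*z - 5*z*exp(y*z) + 3*exp(x + z))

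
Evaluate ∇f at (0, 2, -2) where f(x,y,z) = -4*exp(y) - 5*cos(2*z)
(0, -4*exp(2), -10*sin(4))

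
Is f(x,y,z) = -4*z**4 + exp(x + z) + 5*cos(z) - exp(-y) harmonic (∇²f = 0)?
No, ∇²f = -48*z**2 + 2*exp(x + z) - 5*cos(z) - exp(-y)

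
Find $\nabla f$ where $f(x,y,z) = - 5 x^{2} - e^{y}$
(-10*x, -exp(y), 0)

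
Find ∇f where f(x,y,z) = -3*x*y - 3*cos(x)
(-3*y + 3*sin(x), -3*x, 0)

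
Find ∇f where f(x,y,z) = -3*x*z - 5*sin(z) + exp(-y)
(-3*z, -exp(-y), -3*x - 5*cos(z))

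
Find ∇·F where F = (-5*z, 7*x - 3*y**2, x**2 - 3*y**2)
-6*y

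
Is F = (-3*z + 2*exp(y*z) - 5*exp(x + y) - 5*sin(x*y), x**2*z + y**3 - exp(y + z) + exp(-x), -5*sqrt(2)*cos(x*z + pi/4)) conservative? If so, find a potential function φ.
No, ∇×F = (-x**2 + exp(y + z), 2*y*exp(y*z) - 5*sqrt(2)*z*sin(x*z + pi/4) - 3, 2*x*z + 5*x*cos(x*y) - 2*z*exp(y*z) + 5*exp(x + y) - exp(-x)) ≠ 0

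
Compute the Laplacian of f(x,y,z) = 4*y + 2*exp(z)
2*exp(z)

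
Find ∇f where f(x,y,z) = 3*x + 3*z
(3, 0, 3)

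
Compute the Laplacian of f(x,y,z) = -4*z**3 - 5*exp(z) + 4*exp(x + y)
-24*z - 5*exp(z) + 8*exp(x + y)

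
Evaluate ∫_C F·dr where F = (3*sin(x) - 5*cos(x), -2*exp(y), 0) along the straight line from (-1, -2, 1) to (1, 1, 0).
-10*sin(1) - 2*E + 2*exp(-2)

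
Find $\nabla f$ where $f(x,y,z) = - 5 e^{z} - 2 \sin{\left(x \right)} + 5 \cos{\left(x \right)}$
(-5*sin(x) - 2*cos(x), 0, -5*exp(z))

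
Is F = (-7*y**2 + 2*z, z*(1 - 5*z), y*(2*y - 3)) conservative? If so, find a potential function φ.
No, ∇×F = (4*y + 10*z - 4, 2, 14*y) ≠ 0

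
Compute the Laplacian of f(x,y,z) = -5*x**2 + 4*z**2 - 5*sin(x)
5*sin(x) - 2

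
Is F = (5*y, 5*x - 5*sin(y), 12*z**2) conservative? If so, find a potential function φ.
Yes, F is conservative. φ = 5*x*y + 4*z**3 + 5*cos(y)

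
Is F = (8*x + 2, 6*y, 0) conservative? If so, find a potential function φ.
Yes, F is conservative. φ = 4*x**2 + 2*x + 3*y**2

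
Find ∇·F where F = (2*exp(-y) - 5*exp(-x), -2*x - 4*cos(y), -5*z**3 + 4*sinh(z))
-15*z**2 + 4*sin(y) + 4*cosh(z) + 5*exp(-x)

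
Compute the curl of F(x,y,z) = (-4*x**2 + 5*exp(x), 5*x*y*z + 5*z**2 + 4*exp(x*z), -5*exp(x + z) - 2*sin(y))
(-5*x*y - 4*x*exp(x*z) - 10*z - 2*cos(y), 5*exp(x + z), z*(5*y + 4*exp(x*z)))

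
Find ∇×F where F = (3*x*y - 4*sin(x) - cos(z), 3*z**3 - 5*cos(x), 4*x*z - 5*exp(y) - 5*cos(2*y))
(-9*z**2 - 5*exp(y) + 10*sin(2*y), -4*z + sin(z), -3*x + 5*sin(x))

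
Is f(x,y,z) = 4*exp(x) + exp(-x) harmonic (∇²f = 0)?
No, ∇²f = 4*exp(x) + exp(-x)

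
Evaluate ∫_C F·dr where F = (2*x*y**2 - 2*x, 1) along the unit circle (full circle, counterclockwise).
0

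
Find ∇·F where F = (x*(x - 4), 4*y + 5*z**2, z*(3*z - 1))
2*x + 6*z - 1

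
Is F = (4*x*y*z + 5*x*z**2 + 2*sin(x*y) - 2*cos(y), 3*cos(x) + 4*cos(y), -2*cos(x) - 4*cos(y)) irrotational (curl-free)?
No, ∇×F = (4*sin(y), 4*x*y + 10*x*z - 2*sin(x), -4*x*z - 2*x*cos(x*y) - 3*sin(x) - 2*sin(y))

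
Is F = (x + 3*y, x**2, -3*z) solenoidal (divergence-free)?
No, ∇·F = -2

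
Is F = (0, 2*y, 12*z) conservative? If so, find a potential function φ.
Yes, F is conservative. φ = y**2 + 6*z**2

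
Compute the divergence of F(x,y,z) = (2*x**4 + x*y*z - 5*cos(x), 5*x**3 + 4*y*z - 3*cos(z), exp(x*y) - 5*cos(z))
8*x**3 + y*z + 4*z + 5*sin(x) + 5*sin(z)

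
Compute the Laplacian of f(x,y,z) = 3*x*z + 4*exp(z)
4*exp(z)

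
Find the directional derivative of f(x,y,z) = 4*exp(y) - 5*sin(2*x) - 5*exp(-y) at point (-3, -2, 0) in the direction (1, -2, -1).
-sqrt(6)*(4 + 5*exp(2)*cos(6) + 5*exp(4))*exp(-2)/3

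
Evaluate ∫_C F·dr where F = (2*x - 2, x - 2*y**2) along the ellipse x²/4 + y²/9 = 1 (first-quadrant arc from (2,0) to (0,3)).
-18 + 3*pi/2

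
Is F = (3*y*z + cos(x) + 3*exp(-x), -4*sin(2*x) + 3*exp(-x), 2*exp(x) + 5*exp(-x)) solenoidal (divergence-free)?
No, ∇·F = -sin(x) - 3*exp(-x)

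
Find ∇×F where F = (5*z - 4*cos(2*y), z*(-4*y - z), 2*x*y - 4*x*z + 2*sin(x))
(2*x + 4*y + 2*z, -2*y + 4*z - 2*cos(x) + 5, -8*sin(2*y))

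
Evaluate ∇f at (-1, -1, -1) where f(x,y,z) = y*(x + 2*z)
(-1, -3, -2)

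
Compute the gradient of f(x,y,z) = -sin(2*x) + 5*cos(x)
(-5*sin(x) - 2*cos(2*x), 0, 0)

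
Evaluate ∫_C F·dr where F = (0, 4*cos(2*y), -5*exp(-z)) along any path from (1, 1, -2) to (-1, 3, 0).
-5*exp(2) - 2*sin(2) + 2*sin(6) + 5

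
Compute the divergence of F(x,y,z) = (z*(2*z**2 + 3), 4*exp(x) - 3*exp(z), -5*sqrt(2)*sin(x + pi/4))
0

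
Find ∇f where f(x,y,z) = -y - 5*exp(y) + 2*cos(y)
(0, -5*exp(y) - 2*sin(y) - 1, 0)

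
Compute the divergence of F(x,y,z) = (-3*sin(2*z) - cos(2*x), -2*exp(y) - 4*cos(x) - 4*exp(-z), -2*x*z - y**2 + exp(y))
-2*x - 2*exp(y) + 2*sin(2*x)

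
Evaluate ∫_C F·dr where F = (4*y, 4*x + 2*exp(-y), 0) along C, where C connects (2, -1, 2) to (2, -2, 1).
-2*exp(2) - 8 + 2*E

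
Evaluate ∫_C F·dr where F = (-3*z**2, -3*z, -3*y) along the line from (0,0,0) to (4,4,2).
-40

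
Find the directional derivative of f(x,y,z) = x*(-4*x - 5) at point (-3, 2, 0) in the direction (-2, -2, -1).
-38/3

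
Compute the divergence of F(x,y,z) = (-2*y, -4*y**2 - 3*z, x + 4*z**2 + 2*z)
-8*y + 8*z + 2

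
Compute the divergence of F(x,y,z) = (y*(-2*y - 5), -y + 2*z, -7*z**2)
-14*z - 1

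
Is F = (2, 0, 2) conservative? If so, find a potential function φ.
Yes, F is conservative. φ = 2*x + 2*z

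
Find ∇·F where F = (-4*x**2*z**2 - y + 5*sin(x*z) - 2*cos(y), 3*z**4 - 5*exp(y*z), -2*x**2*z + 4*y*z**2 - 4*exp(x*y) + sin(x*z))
-2*x**2 - 8*x*z**2 + x*cos(x*z) + 8*y*z - 5*z*exp(y*z) + 5*z*cos(x*z)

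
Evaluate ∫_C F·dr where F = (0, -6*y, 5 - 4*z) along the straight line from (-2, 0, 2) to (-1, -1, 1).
-2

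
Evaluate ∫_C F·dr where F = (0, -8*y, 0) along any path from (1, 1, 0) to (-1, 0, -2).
4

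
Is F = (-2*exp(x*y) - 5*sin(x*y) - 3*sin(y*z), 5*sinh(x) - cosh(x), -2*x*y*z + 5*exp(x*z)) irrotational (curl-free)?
No, ∇×F = (-2*x*z, 2*y*z - 3*y*cos(y*z) - 5*z*exp(x*z), 2*x*exp(x*y) + 5*x*cos(x*y) + 3*z*cos(y*z) - sinh(x) + 5*cosh(x))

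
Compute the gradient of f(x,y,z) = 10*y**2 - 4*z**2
(0, 20*y, -8*z)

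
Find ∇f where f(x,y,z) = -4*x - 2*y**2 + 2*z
(-4, -4*y, 2)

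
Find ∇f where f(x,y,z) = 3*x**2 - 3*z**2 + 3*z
(6*x, 0, 3 - 6*z)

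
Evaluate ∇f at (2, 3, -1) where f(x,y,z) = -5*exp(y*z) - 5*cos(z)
(0, 5*exp(-3), -5*sin(1) - 15*exp(-3))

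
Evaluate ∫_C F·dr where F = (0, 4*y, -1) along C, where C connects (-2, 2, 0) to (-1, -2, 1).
-1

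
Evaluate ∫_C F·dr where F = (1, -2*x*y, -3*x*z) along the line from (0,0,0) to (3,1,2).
-11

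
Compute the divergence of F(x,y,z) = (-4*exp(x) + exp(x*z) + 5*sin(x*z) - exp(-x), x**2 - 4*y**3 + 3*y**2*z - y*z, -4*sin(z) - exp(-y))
-12*y**2 + 6*y*z + z*exp(x*z) + 5*z*cos(x*z) - z - 4*exp(x) - 4*cos(z) + exp(-x)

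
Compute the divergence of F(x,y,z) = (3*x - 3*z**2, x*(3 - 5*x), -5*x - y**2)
3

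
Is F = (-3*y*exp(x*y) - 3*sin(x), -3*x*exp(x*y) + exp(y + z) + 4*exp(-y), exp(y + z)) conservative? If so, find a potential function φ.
Yes, F is conservative. φ = -3*exp(x*y) + exp(y + z) + 3*cos(x) - 4*exp(-y)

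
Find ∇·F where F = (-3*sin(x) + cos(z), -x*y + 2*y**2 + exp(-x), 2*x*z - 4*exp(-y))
x + 4*y - 3*cos(x)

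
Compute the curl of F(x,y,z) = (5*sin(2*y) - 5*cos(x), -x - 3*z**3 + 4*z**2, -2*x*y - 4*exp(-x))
(-2*x + 9*z**2 - 8*z, 2*y - 4*exp(-x), 20*sin(y)**2 - 11)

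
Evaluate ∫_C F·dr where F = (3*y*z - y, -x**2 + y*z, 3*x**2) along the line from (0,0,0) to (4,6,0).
-44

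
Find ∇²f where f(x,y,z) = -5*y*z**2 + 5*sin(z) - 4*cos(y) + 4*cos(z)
-10*y - 5*sin(z) + 4*cos(y) - 4*cos(z)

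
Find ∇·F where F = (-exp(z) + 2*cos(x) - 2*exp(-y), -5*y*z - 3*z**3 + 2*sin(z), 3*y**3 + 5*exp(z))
-5*z + 5*exp(z) - 2*sin(x)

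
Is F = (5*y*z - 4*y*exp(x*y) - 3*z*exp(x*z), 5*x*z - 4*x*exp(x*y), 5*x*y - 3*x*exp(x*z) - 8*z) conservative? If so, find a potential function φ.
Yes, F is conservative. φ = 5*x*y*z - 4*z**2 - 4*exp(x*y) - 3*exp(x*z)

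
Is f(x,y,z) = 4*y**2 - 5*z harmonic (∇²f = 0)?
No, ∇²f = 8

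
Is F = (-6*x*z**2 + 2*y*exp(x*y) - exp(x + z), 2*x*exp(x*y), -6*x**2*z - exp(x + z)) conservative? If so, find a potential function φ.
Yes, F is conservative. φ = -3*x**2*z**2 + 2*exp(x*y) - exp(x + z)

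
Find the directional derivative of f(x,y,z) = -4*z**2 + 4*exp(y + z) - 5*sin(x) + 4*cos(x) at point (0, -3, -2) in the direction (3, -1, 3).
sqrt(19)*(8 + 33*exp(5))*exp(-5)/19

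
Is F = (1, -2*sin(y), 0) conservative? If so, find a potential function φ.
Yes, F is conservative. φ = x + 2*cos(y)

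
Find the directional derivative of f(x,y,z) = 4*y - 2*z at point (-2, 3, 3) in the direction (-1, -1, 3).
-10*sqrt(11)/11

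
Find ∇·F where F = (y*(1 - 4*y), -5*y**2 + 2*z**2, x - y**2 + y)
-10*y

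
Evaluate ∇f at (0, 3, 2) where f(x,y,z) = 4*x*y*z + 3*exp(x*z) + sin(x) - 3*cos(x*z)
(31, 0, 0)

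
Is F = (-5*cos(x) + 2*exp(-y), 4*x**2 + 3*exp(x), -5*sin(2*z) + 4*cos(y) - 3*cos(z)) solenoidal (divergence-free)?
No, ∇·F = 5*sin(x) + 3*sin(z) - 10*cos(2*z)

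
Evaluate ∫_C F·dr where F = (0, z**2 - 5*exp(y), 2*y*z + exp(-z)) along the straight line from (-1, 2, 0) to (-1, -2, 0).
10*sinh(2)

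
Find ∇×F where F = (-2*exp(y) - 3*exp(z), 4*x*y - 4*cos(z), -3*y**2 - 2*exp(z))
(-6*y - 4*sin(z), -3*exp(z), 4*y + 2*exp(y))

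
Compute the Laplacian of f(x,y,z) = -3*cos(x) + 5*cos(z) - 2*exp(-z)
3*cos(x) - 5*cos(z) - 2*exp(-z)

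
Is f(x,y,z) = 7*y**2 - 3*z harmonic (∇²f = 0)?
No, ∇²f = 14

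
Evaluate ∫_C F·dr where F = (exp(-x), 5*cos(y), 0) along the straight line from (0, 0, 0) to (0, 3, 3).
5*sin(3)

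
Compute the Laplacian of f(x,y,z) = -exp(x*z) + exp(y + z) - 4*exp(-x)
-x**2*exp(x*z) - z**2*exp(x*z) + 2*exp(y + z) - 4*exp(-x)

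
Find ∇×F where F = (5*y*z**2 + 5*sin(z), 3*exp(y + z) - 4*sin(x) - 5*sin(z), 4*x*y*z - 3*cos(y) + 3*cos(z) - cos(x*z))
(4*x*z - 3*exp(y + z) + 3*sin(y) + 5*cos(z), 6*y*z - z*sin(x*z) + 5*cos(z), -5*z**2 - 4*cos(x))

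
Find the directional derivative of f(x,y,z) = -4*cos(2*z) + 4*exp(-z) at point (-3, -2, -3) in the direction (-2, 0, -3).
12*sqrt(13)*(2*sin(6) + exp(3))/13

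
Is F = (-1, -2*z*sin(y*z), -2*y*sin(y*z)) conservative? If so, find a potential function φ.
Yes, F is conservative. φ = -x + 2*cos(y*z)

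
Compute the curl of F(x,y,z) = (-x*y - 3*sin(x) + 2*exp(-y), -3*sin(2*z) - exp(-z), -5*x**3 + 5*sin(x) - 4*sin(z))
(6*cos(2*z) - exp(-z), 15*x**2 - 5*cos(x), x + 2*exp(-y))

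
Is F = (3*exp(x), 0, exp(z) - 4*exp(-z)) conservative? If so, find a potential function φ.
Yes, F is conservative. φ = 3*exp(x) + exp(z) + 4*exp(-z)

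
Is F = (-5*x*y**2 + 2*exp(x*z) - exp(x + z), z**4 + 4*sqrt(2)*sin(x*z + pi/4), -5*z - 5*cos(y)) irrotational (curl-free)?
No, ∇×F = (-4*sqrt(2)*x*cos(x*z + pi/4) - 4*z**3 + 5*sin(y), 2*x*exp(x*z) - exp(x + z), 10*x*y + 4*sqrt(2)*z*cos(x*z + pi/4))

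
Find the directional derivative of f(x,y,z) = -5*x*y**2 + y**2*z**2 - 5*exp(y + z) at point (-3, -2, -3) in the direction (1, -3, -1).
4*sqrt(11)*(5 + 73*exp(5))*exp(-5)/11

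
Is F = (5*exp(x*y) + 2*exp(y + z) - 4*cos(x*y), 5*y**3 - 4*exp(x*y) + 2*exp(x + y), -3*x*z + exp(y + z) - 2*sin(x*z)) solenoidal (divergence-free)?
No, ∇·F = -4*x*exp(x*y) - 2*x*cos(x*z) - 3*x + 15*y**2 + 5*y*exp(x*y) + 4*y*sin(x*y) + 2*exp(x + y) + exp(y + z)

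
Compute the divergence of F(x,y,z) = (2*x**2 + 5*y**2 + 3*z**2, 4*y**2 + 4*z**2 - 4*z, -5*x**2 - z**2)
4*x + 8*y - 2*z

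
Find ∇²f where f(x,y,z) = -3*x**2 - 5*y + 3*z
-6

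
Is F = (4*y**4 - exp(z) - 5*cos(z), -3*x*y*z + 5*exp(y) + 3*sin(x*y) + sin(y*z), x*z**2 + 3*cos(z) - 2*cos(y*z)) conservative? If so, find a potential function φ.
No, ∇×F = (3*x*y - y*cos(y*z) + 2*z*sin(y*z), -z**2 - exp(z) + 5*sin(z), y*(-16*y**2 - 3*z + 3*cos(x*y))) ≠ 0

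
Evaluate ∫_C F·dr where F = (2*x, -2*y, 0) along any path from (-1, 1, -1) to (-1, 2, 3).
-3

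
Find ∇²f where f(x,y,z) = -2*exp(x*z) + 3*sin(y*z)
-2*x**2*exp(x*z) - 3*y**2*sin(y*z) - 2*z**2*exp(x*z) - 3*z**2*sin(y*z)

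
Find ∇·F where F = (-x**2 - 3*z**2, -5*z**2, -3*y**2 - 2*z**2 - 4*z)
-2*x - 4*z - 4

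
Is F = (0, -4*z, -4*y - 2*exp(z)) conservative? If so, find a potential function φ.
Yes, F is conservative. φ = -4*y*z - 2*exp(z)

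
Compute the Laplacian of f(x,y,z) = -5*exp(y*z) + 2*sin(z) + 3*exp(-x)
-5*y**2*exp(y*z) - 5*z**2*exp(y*z) - 2*sin(z) + 3*exp(-x)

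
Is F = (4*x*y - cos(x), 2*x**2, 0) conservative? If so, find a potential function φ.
Yes, F is conservative. φ = 2*x**2*y - sin(x)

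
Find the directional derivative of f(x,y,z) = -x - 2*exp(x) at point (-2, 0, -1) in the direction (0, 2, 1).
0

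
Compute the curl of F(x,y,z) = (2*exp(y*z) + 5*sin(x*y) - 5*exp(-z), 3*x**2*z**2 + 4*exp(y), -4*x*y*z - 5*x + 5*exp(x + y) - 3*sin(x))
(-6*x**2*z - 4*x*z + 5*exp(x + y), 4*y*z + 2*y*exp(y*z) - 5*exp(x + y) + 3*cos(x) + 5 + 5*exp(-z), 6*x*z**2 - 5*x*cos(x*y) - 2*z*exp(y*z))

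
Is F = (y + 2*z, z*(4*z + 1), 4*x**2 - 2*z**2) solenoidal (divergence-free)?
No, ∇·F = -4*z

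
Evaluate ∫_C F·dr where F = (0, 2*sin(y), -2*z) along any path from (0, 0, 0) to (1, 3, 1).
1 - 2*cos(3)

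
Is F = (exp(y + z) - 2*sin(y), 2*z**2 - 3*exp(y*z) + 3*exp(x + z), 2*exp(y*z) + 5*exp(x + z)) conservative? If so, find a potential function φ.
No, ∇×F = (3*y*exp(y*z) + 2*z*exp(y*z) - 4*z - 3*exp(x + z), -5*exp(x + z) + exp(y + z), 3*exp(x + z) - exp(y + z) + 2*cos(y)) ≠ 0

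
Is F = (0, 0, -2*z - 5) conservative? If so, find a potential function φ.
Yes, F is conservative. φ = z*(-z - 5)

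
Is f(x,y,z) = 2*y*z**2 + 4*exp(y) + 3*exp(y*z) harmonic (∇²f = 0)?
No, ∇²f = y*(3*y*exp(y*z) + 4) + 3*z**2*exp(y*z) + 4*exp(y)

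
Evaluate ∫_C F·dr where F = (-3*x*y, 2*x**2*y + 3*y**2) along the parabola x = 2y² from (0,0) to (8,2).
-904/15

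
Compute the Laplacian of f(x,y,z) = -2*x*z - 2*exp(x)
-2*exp(x)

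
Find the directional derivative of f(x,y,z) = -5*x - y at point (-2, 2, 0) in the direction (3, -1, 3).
-14*sqrt(19)/19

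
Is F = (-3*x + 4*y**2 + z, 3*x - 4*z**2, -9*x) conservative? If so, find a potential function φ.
No, ∇×F = (8*z, 10, 3 - 8*y) ≠ 0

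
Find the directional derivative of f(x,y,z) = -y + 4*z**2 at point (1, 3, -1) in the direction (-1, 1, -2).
5*sqrt(6)/2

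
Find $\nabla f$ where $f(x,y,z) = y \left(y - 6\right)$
(0, 2*y - 6, 0)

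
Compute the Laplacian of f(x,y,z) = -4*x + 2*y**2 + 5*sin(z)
4 - 5*sin(z)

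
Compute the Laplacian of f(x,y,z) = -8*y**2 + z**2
-14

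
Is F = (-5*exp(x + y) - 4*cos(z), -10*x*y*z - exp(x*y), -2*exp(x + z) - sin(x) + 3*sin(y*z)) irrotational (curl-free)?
No, ∇×F = (10*x*y + 3*z*cos(y*z), 2*exp(x + z) + 4*sin(z) + cos(x), -10*y*z - y*exp(x*y) + 5*exp(x + y))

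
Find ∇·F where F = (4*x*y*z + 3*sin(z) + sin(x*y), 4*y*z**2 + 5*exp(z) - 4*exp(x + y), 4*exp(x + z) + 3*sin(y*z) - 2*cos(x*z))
2*x*sin(x*z) + 4*y*z + y*cos(x*y) + 3*y*cos(y*z) + 4*z**2 - 4*exp(x + y) + 4*exp(x + z)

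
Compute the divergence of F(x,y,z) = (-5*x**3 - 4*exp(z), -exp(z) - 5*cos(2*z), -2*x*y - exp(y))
-15*x**2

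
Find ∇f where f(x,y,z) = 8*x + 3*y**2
(8, 6*y, 0)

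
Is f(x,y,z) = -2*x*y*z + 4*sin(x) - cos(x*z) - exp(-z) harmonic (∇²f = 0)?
No, ∇²f = x**2*cos(x*z) + z**2*cos(x*z) - 4*sin(x) - exp(-z)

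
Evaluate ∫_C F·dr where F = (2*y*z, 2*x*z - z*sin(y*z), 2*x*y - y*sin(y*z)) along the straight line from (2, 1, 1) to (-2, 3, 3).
-40 + cos(9) - cos(1)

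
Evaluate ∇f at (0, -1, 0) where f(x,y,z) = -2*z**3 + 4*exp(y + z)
(0, 4*exp(-1), 4*exp(-1))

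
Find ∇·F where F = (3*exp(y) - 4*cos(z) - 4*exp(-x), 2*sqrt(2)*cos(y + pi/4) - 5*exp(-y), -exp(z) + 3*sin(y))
-exp(z) - 2*sqrt(2)*sin(y + pi/4) + 5*exp(-y) + 4*exp(-x)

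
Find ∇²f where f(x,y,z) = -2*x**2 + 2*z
-4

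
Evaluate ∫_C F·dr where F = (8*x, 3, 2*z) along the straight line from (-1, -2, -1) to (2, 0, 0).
17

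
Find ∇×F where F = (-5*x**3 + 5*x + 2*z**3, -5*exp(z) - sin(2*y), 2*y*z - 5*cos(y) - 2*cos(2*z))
(2*z + 5*exp(z) + 5*sin(y), 6*z**2, 0)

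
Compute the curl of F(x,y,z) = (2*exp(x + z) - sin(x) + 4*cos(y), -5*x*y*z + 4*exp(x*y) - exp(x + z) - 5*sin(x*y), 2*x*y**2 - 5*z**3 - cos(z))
(9*x*y + exp(x + z), -2*y**2 + 2*exp(x + z), -5*y*z + 4*y*exp(x*y) - 5*y*cos(x*y) - exp(x + z) + 4*sin(y))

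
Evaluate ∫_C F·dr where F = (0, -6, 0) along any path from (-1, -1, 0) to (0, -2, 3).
6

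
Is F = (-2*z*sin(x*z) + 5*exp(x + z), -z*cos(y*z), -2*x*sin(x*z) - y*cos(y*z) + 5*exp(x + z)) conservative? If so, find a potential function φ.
Yes, F is conservative. φ = 5*exp(x + z) - sin(y*z) + 2*cos(x*z)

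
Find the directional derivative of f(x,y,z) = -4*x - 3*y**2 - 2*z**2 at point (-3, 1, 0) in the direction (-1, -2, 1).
8*sqrt(6)/3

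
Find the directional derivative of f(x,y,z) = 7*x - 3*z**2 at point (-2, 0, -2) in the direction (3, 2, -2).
-3*sqrt(17)/17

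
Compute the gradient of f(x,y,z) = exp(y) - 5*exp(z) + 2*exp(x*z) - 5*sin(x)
(2*z*exp(x*z) - 5*cos(x), exp(y), 2*x*exp(x*z) - 5*exp(z))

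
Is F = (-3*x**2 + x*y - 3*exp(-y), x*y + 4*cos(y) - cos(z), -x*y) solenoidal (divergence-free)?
No, ∇·F = -5*x + y - 4*sin(y)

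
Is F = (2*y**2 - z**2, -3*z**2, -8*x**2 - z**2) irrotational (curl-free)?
No, ∇×F = (6*z, 16*x - 2*z, -4*y)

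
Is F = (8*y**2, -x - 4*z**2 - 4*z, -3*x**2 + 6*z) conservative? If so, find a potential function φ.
No, ∇×F = (8*z + 4, 6*x, -16*y - 1) ≠ 0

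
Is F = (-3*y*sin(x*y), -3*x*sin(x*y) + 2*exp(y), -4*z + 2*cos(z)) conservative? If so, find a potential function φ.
Yes, F is conservative. φ = -2*z**2 + 2*exp(y) + 2*sin(z) + 3*cos(x*y)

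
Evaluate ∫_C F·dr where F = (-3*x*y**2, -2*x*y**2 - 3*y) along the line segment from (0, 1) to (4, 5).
-1828/3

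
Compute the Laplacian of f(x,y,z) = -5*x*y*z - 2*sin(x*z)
2*(x**2 + z**2)*sin(x*z)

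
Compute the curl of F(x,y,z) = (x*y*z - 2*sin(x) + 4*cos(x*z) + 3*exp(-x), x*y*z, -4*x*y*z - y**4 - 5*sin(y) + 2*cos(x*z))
(-x*y - 4*x*z - 4*y**3 - 5*cos(y), x*y - 4*x*sin(x*z) + 4*y*z + 2*z*sin(x*z), z*(-x + y))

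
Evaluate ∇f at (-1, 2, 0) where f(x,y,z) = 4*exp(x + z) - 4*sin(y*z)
(4*exp(-1), 0, -8 + 4*exp(-1))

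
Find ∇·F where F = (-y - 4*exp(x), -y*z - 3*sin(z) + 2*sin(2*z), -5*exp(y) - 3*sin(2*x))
-z - 4*exp(x)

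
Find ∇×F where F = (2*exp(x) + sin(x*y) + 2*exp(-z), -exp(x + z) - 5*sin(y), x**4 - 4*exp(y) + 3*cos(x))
(-4*exp(y) + exp(x + z), -4*x**3 + 3*sin(x) - 2*exp(-z), -x*cos(x*y) - exp(x + z))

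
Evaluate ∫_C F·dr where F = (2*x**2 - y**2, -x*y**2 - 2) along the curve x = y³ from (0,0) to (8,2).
4612/15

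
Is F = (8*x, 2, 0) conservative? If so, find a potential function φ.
Yes, F is conservative. φ = 4*x**2 + 2*y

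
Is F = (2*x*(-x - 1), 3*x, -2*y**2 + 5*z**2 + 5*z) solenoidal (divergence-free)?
No, ∇·F = -4*x + 10*z + 3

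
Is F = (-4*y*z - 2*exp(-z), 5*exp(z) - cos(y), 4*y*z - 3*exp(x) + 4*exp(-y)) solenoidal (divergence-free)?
No, ∇·F = 4*y + sin(y)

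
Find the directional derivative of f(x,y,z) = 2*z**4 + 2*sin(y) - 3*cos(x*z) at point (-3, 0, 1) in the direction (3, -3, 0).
-sqrt(2)*(3*sin(3) + 2)/2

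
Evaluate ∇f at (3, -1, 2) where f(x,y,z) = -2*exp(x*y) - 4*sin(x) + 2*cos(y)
(2*exp(-3) - 4*cos(3), -6*exp(-3) + 2*sin(1), 0)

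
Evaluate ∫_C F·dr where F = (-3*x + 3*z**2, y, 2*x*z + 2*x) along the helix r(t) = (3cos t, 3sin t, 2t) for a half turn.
96 - 36*pi**2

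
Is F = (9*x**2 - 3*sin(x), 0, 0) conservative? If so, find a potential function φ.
Yes, F is conservative. φ = 3*x**3 + 3*cos(x)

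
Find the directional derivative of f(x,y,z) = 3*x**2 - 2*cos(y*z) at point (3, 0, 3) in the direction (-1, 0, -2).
-18*sqrt(5)/5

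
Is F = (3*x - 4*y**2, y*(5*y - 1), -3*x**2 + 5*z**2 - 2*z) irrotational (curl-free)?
No, ∇×F = (0, 6*x, 8*y)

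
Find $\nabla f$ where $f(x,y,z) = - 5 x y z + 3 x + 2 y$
(-5*y*z + 3, -5*x*z + 2, -5*x*y)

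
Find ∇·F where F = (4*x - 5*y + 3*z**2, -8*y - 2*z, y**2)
-4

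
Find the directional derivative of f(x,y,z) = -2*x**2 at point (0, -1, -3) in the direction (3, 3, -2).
0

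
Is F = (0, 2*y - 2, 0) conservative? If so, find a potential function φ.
Yes, F is conservative. φ = y*(y - 2)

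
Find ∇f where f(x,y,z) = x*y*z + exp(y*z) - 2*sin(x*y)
(y*(z - 2*cos(x*y)), x*z - 2*x*cos(x*y) + z*exp(y*z), y*(x + exp(y*z)))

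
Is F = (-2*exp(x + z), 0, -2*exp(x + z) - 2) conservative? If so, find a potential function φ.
Yes, F is conservative. φ = -2*z - 2*exp(x + z)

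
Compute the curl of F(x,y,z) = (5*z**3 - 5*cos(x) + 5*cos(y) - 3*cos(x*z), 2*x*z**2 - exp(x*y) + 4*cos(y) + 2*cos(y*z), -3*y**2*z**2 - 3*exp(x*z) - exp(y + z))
(-4*x*z - 6*y*z**2 + 2*y*sin(y*z) - exp(y + z), 3*x*sin(x*z) + 15*z**2 + 3*z*exp(x*z), -y*exp(x*y) + 2*z**2 + 5*sin(y))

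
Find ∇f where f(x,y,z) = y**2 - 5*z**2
(0, 2*y, -10*z)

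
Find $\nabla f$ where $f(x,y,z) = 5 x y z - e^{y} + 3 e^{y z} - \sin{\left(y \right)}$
(5*y*z, 5*x*z + 3*z*exp(y*z) - exp(y) - cos(y), y*(5*x + 3*exp(y*z)))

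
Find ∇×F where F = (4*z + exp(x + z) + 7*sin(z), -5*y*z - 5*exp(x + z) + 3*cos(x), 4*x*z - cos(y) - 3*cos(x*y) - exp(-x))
(3*x*sin(x*y) + 5*y + 5*exp(x + z) + sin(y), -3*y*sin(x*y) - 4*z + exp(x + z) + 7*cos(z) + 4 - exp(-x), -5*exp(x + z) - 3*sin(x))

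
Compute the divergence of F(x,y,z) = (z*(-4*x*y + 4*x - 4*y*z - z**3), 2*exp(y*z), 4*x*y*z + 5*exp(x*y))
4*x*y - 4*z*(y - 1) + 2*z*exp(y*z)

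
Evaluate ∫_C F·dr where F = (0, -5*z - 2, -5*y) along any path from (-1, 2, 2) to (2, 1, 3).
7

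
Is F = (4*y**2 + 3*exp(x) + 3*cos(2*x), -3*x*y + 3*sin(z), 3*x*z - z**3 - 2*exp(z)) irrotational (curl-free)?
No, ∇×F = (-3*cos(z), -3*z, -11*y)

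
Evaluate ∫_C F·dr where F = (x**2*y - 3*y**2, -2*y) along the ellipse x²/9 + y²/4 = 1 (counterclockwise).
-27*pi/2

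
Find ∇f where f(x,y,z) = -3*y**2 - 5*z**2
(0, -6*y, -10*z)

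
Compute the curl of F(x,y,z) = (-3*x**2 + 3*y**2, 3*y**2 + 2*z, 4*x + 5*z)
(-2, -4, -6*y)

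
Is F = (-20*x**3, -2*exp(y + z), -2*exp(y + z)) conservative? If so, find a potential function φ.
Yes, F is conservative. φ = -5*x**4 - 2*exp(y + z)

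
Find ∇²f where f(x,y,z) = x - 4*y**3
-24*y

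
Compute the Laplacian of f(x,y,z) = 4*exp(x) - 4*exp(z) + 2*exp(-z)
4*exp(x) - 4*exp(z) + 2*exp(-z)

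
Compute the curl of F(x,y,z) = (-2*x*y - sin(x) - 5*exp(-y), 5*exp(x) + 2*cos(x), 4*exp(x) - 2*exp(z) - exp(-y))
(exp(-y), -4*exp(x), 2*x + 5*exp(x) - 2*sin(x) - 5*exp(-y))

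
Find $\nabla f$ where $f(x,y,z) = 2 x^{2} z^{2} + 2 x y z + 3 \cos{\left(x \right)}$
(4*x*z**2 + 2*y*z - 3*sin(x), 2*x*z, 2*x*(2*x*z + y))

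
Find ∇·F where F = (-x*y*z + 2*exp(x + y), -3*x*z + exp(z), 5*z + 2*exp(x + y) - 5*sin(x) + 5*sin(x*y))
-y*z + 2*exp(x + y) + 5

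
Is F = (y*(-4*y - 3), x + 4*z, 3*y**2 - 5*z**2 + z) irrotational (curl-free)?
No, ∇×F = (6*y - 4, 0, 8*y + 4)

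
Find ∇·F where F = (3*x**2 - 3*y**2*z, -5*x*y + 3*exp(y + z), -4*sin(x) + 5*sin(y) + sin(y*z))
x + y*cos(y*z) + 3*exp(y + z)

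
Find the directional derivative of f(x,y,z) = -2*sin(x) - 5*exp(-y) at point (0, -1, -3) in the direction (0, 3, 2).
15*sqrt(13)*E/13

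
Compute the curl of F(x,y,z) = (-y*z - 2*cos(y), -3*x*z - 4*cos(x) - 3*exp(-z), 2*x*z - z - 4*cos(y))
(3*x + 4*sin(y) - 3*exp(-z), -y - 2*z, -2*z + 4*sin(x) - 2*sin(y))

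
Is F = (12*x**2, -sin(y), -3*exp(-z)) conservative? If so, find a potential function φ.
Yes, F is conservative. φ = 4*x**3 + cos(y) + 3*exp(-z)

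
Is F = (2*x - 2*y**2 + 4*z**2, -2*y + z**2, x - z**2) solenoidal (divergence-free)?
No, ∇·F = -2*z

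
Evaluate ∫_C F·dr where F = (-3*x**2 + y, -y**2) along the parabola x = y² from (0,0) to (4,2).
-184/3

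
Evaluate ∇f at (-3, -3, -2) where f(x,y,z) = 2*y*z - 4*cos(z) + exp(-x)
(-exp(3), -4, -6 - 4*sin(2))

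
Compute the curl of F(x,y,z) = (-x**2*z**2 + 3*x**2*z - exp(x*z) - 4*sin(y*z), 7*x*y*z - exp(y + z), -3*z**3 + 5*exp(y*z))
(-7*x*y + 5*z*exp(y*z) + exp(y + z), -2*x**2*z + 3*x**2 - x*exp(x*z) - 4*y*cos(y*z), z*(7*y + 4*cos(y*z)))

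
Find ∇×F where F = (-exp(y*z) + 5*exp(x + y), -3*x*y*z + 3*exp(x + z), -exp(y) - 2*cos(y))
(3*x*y - exp(y) - 3*exp(x + z) + 2*sin(y), -y*exp(y*z), -3*y*z + z*exp(y*z) - 5*exp(x + y) + 3*exp(x + z))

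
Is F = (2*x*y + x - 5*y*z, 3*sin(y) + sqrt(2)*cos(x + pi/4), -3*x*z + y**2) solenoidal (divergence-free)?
No, ∇·F = -3*x + 2*y + 3*cos(y) + 1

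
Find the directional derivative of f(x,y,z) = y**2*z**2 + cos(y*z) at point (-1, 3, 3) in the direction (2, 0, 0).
0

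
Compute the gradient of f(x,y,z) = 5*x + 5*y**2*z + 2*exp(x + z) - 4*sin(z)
(2*exp(x + z) + 5, 10*y*z, 5*y**2 + 2*exp(x + z) - 4*cos(z))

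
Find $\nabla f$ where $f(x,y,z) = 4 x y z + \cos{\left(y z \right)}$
(4*y*z, z*(4*x - sin(y*z)), y*(4*x - sin(y*z)))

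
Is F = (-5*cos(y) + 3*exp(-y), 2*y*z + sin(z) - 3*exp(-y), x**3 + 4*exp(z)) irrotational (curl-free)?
No, ∇×F = (-2*y - cos(z), -3*x**2, -5*sin(y) + 3*exp(-y))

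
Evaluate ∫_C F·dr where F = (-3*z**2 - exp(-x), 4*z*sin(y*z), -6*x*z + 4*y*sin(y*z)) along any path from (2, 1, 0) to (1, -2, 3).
-23 - 4*cos(6) - exp(-2) + exp(-1)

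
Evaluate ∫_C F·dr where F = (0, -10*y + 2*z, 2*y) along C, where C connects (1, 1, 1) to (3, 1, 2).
2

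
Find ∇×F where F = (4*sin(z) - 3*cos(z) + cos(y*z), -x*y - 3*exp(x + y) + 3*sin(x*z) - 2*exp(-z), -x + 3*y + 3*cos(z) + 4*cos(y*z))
(-3*x*cos(x*z) - 4*z*sin(y*z) + 3 - 2*exp(-z), -y*sin(y*z) + 3*sin(z) + 4*cos(z) + 1, -y + z*sin(y*z) + 3*z*cos(x*z) - 3*exp(x + y))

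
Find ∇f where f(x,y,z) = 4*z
(0, 0, 4)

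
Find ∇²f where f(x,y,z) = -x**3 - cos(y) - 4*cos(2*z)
-6*x + cos(y) + 16*cos(2*z)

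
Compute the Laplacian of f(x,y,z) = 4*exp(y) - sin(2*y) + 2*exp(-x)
4*exp(y) + 4*sin(2*y) + 2*exp(-x)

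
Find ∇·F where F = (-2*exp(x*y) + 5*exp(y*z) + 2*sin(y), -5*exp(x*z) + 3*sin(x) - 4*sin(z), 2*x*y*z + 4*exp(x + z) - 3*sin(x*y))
2*x*y - 2*y*exp(x*y) + 4*exp(x + z)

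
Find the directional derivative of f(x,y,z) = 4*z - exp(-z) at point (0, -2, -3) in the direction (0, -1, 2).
2*sqrt(5)*(4 + exp(3))/5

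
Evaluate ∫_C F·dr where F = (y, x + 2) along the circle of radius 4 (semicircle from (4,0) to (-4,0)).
0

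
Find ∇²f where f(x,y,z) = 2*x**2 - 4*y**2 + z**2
-2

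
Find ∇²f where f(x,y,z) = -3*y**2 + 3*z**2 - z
0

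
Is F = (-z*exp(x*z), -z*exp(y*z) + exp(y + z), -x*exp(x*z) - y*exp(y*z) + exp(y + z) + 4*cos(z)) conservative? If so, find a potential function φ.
Yes, F is conservative. φ = -exp(x*z) - exp(y*z) + exp(y + z) + 4*sin(z)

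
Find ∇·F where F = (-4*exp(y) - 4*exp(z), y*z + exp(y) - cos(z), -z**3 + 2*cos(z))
-3*z**2 + z + exp(y) - 2*sin(z)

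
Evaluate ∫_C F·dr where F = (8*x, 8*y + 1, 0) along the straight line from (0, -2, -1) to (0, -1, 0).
-11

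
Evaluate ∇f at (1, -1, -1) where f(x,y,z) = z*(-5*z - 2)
(0, 0, 8)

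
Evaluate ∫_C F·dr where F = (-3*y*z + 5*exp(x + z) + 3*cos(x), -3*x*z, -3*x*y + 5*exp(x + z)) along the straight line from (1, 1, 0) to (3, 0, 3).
-5*E - 3*sin(1) + 3*sin(3) + 5*exp(6)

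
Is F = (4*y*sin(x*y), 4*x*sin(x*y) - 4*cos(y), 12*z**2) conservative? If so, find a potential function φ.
Yes, F is conservative. φ = 4*z**3 - 4*sin(y) - 4*cos(x*y)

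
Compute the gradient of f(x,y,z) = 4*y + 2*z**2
(0, 4, 4*z)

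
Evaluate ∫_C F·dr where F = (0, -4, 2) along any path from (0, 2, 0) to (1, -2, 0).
16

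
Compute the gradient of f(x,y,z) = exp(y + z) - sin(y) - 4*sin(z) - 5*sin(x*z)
(-5*z*cos(x*z), exp(y + z) - cos(y), -5*x*cos(x*z) + exp(y + z) - 4*cos(z))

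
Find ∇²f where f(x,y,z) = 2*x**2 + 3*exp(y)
3*exp(y) + 4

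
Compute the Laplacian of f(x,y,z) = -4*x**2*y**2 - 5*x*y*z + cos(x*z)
-x**2*cos(x*z) - 8*x**2 - 8*y**2 - z**2*cos(x*z)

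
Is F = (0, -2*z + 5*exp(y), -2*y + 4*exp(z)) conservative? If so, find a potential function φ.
Yes, F is conservative. φ = -2*y*z + 5*exp(y) + 4*exp(z)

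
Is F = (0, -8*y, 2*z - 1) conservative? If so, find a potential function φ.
Yes, F is conservative. φ = -4*y**2 + z**2 - z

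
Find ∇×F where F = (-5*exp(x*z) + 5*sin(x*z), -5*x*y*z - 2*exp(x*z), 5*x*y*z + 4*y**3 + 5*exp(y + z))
(5*x*y + 5*x*z + 2*x*exp(x*z) + 12*y**2 + 5*exp(y + z), -5*x*exp(x*z) + 5*x*cos(x*z) - 5*y*z, z*(-5*y - 2*exp(x*z)))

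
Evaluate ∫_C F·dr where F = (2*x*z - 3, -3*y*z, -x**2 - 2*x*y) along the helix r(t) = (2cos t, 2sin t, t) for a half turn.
3*pi + 12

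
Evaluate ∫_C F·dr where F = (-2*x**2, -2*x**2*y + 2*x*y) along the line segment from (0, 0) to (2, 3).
-34/3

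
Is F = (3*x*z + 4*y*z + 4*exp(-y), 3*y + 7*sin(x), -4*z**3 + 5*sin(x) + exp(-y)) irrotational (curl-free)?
No, ∇×F = (-exp(-y), 3*x + 4*y - 5*cos(x), -4*z + 7*cos(x) + 4*exp(-y))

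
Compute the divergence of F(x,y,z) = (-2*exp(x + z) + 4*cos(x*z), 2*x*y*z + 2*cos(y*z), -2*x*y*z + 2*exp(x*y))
-2*x*y + 2*x*z - 4*z*sin(x*z) - 2*z*sin(y*z) - 2*exp(x + z)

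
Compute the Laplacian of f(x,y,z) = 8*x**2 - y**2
14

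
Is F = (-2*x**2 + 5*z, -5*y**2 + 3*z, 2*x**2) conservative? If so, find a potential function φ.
No, ∇×F = (-3, 5 - 4*x, 0) ≠ 0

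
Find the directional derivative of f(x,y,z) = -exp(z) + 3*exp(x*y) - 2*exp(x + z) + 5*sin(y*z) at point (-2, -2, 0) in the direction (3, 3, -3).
sqrt(3)*(11 - 12*exp(4))/3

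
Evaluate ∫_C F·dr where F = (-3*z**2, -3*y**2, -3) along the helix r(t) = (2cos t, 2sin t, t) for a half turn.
-24 - 3*pi + 6*pi**2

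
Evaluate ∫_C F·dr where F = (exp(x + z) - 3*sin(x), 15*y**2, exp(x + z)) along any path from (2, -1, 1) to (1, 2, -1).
-exp(3) - 3*cos(2) + 3*cos(1) + 46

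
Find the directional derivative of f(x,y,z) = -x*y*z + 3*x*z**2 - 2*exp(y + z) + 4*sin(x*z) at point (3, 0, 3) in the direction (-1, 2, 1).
sqrt(6)*(3/2 - exp(3))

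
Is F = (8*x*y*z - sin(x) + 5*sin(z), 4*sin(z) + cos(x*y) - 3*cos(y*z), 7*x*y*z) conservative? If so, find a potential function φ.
No, ∇×F = (7*x*z - 3*y*sin(y*z) - 4*cos(z), 8*x*y - 7*y*z + 5*cos(z), -8*x*z - y*sin(x*y)) ≠ 0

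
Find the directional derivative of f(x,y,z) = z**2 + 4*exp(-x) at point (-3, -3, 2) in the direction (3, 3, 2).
2*sqrt(22)*(2 - 3*exp(3))/11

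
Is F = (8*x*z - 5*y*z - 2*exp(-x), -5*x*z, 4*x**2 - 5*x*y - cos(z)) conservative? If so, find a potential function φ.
Yes, F is conservative. φ = 4*x**2*z - 5*x*y*z - sin(z) + 2*exp(-x)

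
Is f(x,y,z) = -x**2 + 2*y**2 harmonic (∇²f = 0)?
No, ∇²f = 2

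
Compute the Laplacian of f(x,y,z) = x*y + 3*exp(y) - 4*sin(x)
3*exp(y) + 4*sin(x)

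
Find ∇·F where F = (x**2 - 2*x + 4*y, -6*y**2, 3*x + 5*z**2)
2*x - 12*y + 10*z - 2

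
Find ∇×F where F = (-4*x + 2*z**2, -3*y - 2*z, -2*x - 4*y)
(-2, 4*z + 2, 0)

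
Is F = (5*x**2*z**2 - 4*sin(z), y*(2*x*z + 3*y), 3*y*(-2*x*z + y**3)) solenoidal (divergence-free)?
No, ∇·F = -6*x*y + 10*x*z**2 + 2*x*z + 6*y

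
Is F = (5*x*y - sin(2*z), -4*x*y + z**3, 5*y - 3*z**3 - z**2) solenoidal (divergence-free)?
No, ∇·F = -4*x + 5*y - 9*z**2 - 2*z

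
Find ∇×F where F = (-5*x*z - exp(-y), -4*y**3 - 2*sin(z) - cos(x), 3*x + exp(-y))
(2*cos(z) - exp(-y), -5*x - 3, sin(x) - exp(-y))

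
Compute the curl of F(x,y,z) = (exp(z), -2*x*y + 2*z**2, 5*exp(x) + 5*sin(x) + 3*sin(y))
(-4*z + 3*cos(y), -5*exp(x) + exp(z) - 5*cos(x), -2*y)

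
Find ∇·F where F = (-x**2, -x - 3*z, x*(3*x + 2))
-2*x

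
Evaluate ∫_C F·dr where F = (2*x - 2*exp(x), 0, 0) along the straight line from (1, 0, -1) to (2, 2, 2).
-2*exp(2) + 3 + 2*E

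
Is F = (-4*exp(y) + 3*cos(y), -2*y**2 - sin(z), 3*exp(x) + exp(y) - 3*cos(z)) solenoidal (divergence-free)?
No, ∇·F = -4*y + 3*sin(z)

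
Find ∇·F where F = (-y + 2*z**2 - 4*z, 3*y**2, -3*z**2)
6*y - 6*z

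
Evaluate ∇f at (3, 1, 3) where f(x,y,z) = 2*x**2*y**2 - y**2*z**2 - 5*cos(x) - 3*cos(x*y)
(8*sin(3) + 12, 9*sin(3) + 18, -6)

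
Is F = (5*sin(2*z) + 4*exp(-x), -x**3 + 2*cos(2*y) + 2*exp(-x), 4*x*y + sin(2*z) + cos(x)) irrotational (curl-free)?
No, ∇×F = (4*x, -4*y + sin(x) + 10*cos(2*z), -3*x**2 - 2*exp(-x))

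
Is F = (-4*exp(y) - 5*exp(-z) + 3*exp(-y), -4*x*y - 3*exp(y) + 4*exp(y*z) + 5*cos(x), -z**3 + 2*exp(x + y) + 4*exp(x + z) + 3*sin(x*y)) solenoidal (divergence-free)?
No, ∇·F = -4*x - 3*z**2 + 4*z*exp(y*z) - 3*exp(y) + 4*exp(x + z)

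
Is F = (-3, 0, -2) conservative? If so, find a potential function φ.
Yes, F is conservative. φ = -3*x - 2*z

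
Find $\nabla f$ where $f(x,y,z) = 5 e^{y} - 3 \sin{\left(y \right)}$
(0, 5*exp(y) - 3*cos(y), 0)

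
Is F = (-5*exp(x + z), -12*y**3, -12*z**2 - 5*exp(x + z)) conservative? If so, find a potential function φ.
Yes, F is conservative. φ = -3*y**4 - 4*z**3 - 5*exp(x + z)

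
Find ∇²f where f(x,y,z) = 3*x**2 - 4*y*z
6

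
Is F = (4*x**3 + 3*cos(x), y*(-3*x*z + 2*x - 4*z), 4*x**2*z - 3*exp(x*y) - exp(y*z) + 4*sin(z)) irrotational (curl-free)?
No, ∇×F = (-3*x*exp(x*y) + y*(3*x + 4) - z*exp(y*z), -8*x*z + 3*y*exp(x*y), y*(2 - 3*z))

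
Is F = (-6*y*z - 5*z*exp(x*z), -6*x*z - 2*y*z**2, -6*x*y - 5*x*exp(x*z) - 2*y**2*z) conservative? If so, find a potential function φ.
Yes, F is conservative. φ = -6*x*y*z - y**2*z**2 - 5*exp(x*z)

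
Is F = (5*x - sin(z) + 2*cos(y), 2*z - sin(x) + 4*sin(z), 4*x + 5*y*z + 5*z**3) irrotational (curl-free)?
No, ∇×F = (5*z - 4*cos(z) - 2, -cos(z) - 4, 2*sin(y) - cos(x))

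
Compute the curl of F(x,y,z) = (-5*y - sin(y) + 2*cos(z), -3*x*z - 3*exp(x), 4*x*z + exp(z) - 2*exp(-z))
(3*x, -4*z - 2*sin(z), -3*z - 3*exp(x) + cos(y) + 5)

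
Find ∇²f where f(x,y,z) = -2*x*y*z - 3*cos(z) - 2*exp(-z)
3*cos(z) - 2*exp(-z)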